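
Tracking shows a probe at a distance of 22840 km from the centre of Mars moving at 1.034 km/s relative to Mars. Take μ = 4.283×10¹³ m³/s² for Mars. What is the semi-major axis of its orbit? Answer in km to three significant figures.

r = 2.284×10⁷ m.
Specific orbital energy ε = v²/2 − μ/r = (1034)²/2 − 4.283×10¹³/2.284×10⁷ = -1.341×10⁶ J/kg.
Since ε = −μ/(2a), a = −μ/(2ε) = 1.597×10⁷ m = 15974 km.

a ≈ 16000 km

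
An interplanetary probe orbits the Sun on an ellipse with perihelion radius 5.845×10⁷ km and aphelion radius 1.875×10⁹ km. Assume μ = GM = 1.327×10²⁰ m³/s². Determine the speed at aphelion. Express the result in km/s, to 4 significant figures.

v ≈ 2.069 km/s

Semi-major axis a = (r_p + r_a)/2 = 9.6672×10⁸ km = 9.667×10¹¹ m.
Vis-viva: v² = μ(2/r − 1/a) = 1.327×10²⁰ × (1.067×10⁻¹² − 1.034×10⁻¹²) = 4.279×10⁶ m²/s².
v = 2069 m/s = 2.069 km/s.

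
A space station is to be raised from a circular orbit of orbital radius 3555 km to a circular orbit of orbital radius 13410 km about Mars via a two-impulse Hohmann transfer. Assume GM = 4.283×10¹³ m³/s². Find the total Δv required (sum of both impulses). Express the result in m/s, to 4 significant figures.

Δv_total ≈ 1523 m/s

r₁ = 3555 km = 3.555×10⁶ m.
r₂ = 13410 km = 1.341×10⁷ m.
Transfer ellipse a_t = (r₁ + r₂)/2 = 8.482×10⁶ m.
At r₁: circular v_c1 = √(μ/r₁) = 3471 m/s; transfer-periapsis v_p = √[μ(2/r₁ − 1/a_t)] = 4364 m/s.
Δv₁ = v_p − v_c1 = 893.2 m/s.
At r₂: circular v_c2 = √(μ/r₂) = 1787 m/s; transfer-apoapsis v_a = √[μ(2/r₂ − 1/a_t)] = 1157 m/s.
Δv₂ = v_c2 − v_a = 630.2 m/s.
Total Δv = Δv₁ + Δv₂ = 1523 m/s.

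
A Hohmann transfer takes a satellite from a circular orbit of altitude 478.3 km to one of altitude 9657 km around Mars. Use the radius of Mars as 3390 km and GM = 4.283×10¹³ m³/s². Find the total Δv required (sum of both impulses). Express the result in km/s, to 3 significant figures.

r₁ = 3390 + 478.3 = 3868.3 km = 3.8683×10⁶ m.
r₂ = 3390 + 9657 = 13047 km = 1.3047×10⁷ m.
Transfer ellipse a_t = (r₁ + r₂)/2 = 8.458×10⁶ m.
At r₁: circular v_c1 = √(μ/r₁) = 3327 m/s; transfer-periapsis v_p = √[μ(2/r₁ − 1/a_t)] = 4133 m/s.
Δv₁ = v_p − v_c1 = 805.3 m/s.
At r₂: circular v_c2 = √(μ/r₂) = 1812 m/s; transfer-apoapsis v_a = √[μ(2/r₂ − 1/a_t)] = 1225 m/s.
Δv₂ = v_c2 − v_a = 586.5 m/s.
Total Δv = Δv₁ + Δv₂ = 1392 m/s = 1.392 km/s.

Δv_total ≈ 1.39 km/s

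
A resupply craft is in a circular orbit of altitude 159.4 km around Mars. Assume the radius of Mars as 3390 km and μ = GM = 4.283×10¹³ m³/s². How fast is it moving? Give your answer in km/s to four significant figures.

r = 3390 + 159.4 = 3549.4 km = 3.5494×10⁶ m.
For a circular orbit v = √(μ/r) = √(4.283×10¹³ / 3.549×10⁶) = √(1.207×10⁷) = 3474 m/s.
That is 3.474 km/s.

v ≈ 3.474 km/s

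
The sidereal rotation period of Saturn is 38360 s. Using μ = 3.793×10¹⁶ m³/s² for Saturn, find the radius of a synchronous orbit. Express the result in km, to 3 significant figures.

r_sync ≈ 1.12×10⁵ km

A synchronous orbit has period T, so by Kepler's third law a = (μT²/4π²)^(1/3).
μT²/4π² = 3.793×10¹⁶ × (3.836×10⁴)² / 39.48 = 1.414×10²⁴ m³.
a = 1.122×10⁸ m = 1.1223×10⁵ km.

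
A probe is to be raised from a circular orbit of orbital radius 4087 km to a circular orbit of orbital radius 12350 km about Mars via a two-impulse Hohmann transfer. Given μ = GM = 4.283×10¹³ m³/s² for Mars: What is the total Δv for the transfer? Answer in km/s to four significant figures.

Δv_total ≈ 1.280 km/s

r₁ = 4087 km = 4.087×10⁶ m.
r₂ = 12350 km = 1.235×10⁷ m.
Transfer ellipse a_t = (r₁ + r₂)/2 = 8.218×10⁶ m.
At r₁: circular v_c1 = √(μ/r₁) = 3237 m/s; transfer-periapsis v_p = √[μ(2/r₁ − 1/a_t)] = 3968 m/s.
Δv₁ = v_p − v_c1 = 731.1 m/s.
At r₂: circular v_c2 = √(μ/r₂) = 1862 m/s; transfer-apoapsis v_a = √[μ(2/r₂ − 1/a_t)] = 1313 m/s.
Δv₂ = v_c2 − v_a = 549.0 m/s.
Total Δv = Δv₁ + Δv₂ = 1280 m/s = 1.280 km/s.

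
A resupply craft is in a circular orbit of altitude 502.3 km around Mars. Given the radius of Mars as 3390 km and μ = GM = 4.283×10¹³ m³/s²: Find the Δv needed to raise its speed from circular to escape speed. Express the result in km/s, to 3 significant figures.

r = 3390 + 502.3 = 3892.3 km = 3.8923×10⁶ m.
Circular speed v_c = √(μ/r) = 3317 m/s.
Escape speed v_esc = √(2μ/r) = √2 × v_c = 4691 m/s.
Δv = v_esc − v_c = 1374 m/s = 1.374 km/s.

Δv ≈ 1.37 km/s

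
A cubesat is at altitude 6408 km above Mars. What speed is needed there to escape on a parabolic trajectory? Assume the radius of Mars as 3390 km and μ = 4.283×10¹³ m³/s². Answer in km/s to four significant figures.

v_esc ≈ 2.957 km/s

r = 3390 + 6408 = 9798.0 km = 9.7980×10⁶ m.
Escape speed v_esc = √(2μ/r) = √(2 × 4.283×10¹³ / 9.798×10⁶) = √(8.743×10⁶) = 2957 m/s.
= 2.957 km/s.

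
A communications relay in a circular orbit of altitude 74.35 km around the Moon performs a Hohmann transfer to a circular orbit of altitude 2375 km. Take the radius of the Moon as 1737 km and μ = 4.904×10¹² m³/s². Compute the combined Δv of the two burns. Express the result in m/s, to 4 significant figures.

r₁ = 1737 + 74.35 = 1811.3 km = 1.8114×10⁶ m.
r₂ = 1737 + 2375 = 4112.0 km = 4.1120×10⁶ m.
Transfer ellipse a_t = (r₁ + r₂)/2 = 2.962×10⁶ m.
At r₁: circular v_c1 = √(μ/r₁) = 1645 m/s; transfer-perilune v_p = √[μ(2/r₁ − 1/a_t)] = 1939 m/s.
Δv₁ = v_p − v_c1 = 293.4 m/s.
At r₂: circular v_c2 = √(μ/r₂) = 1092 m/s; transfer-apolune v_a = √[μ(2/r₂ − 1/a_t)] = 854.0 m/s.
Δv₂ = v_c2 − v_a = 238.0 m/s.
Total Δv = Δv₁ + Δv₂ = 531.4 m/s.

Δv_total ≈ 531.4 m/s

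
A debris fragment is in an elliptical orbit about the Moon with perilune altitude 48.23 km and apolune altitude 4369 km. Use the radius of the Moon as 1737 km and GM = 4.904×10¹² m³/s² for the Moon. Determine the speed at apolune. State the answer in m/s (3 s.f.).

v ≈ 603 m/s

r_p = 1737 + 48.23 = 1785.2 km = 1.7852×10⁶ m.
r_a = 1737 + 4369 = 6106.0 km = 6.1060×10⁶ m.
Semi-major axis a = (r_p + r_a)/2 = 3945.6 km = 3.946×10⁶ m.
Vis-viva: v² = μ(2/r − 1/a) = 4.904×10¹² × (3.275×10⁻⁷ − 2.534×10⁻⁷) = 3.634×10⁵ m²/s².
v = 602.8 m/s.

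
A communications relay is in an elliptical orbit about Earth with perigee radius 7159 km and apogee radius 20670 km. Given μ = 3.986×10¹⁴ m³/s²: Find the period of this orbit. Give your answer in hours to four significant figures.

Semi-major axis a = (r_p + r_a)/2 = (7159.0 + 20670)/2 = 13914 km = 1.391×10⁷ m.
By Kepler's third law T = 2π√(a³/μ) = 2π × 2.600×10³ = 1.633×10⁴ s.
= 4.537 hours.

T ≈ 4.537 hours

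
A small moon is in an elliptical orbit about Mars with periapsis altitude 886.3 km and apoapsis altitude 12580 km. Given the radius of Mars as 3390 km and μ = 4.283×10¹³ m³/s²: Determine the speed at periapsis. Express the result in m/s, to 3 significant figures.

r_p = 3390 + 886.3 = 4276.3 km = 4.2763×10⁶ m.
r_a = 3390 + 12580 = 15970 km = 1.5970×10⁷ m.
Semi-major axis a = (r_p + r_a)/2 = 10123 km = 1.012×10⁷ m.
Vis-viva: v² = μ(2/r − 1/a) = 4.283×10¹³ × (4.677×10⁻⁷ − 9.878×10⁻⁸) = 1.580×10⁷ m²/s².
v = 3975 m/s.

v ≈ 3970 m/s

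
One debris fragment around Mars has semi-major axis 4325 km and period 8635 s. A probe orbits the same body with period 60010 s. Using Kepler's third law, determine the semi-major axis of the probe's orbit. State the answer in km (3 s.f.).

Kepler's third law: a³ ∝ T², so a₂ = a₁ (T₂/T₁)^(2/3).
T₂/T₁ = 6.950, (T₂/T₁)^(2/3) = 3.642.
a₂ = 4325 × 3.642 = 15750 km.

a₂ ≈ 15800 km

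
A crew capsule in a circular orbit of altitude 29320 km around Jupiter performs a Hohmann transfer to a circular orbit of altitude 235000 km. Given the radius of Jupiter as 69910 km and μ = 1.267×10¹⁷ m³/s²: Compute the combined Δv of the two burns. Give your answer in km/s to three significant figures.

Δv_total ≈ 14.3 km/s

r₁ = 69910 + 29320 = 99230 km = 9.9230×10⁷ m.
r₂ = 69910 + 235000 = 304910 km = 3.0491×10⁸ m.
Transfer ellipse a_t = (r₁ + r₂)/2 = 2.021×10⁸ m.
At r₁: circular v_c1 = √(μ/r₁) = 35730 m/s; transfer-perijove v_p = √[μ(2/r₁ − 1/a_t)] = 43890 m/s.
Δv₁ = v_p − v_c1 = 8161 m/s.
At r₂: circular v_c2 = √(μ/r₂) = 20380 m/s; transfer-apojove v_a = √[μ(2/r₂ − 1/a_t)] = 14280 m/s.
Δv₂ = v_c2 − v_a = 6100 m/s.
Total Δv = Δv₁ + Δv₂ = 14260 m/s = 14.26 km/s.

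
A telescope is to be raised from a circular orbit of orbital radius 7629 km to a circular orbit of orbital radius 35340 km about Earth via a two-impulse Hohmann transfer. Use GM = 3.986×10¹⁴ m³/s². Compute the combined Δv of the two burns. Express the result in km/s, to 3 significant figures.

r₁ = 7629 km = 7.629×10⁶ m.
r₂ = 35340 km = 3.534×10⁷ m.
Transfer ellipse a_t = (r₁ + r₂)/2 = 2.148×10⁷ m.
At r₁: circular v_c1 = √(μ/r₁) = 7228 m/s; transfer-perigee v_p = √[μ(2/r₁ − 1/a_t)] = 9271 m/s.
Δv₁ = v_p − v_c1 = 2042 m/s.
At r₂: circular v_c2 = √(μ/r₂) = 3358 m/s; transfer-apogee v_a = √[μ(2/r₂ − 1/a_t)] = 2001 m/s.
Δv₂ = v_c2 − v_a = 1357 m/s.
Total Δv = Δv₁ + Δv₂ = 3399 m/s = 3.399 km/s.

Δv_total ≈ 3.40 km/s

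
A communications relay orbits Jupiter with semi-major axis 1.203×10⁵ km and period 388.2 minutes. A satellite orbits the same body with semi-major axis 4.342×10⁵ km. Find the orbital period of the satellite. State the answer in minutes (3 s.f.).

T₂ ≈ 2660 minutes

Kepler's third law: T² ∝ a³, so T₂ = T₁ (a₂/a₁)^(3/2).
a₂/a₁ = 3.609, (a₂/a₁)^(3/2) = 6.857.
T₂ = 388.2 × 6.857 = 2662 minutes.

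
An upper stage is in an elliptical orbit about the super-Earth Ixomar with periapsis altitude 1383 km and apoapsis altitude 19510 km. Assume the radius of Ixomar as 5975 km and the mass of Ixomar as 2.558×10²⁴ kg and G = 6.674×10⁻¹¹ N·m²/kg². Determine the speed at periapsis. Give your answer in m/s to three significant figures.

μ = GM = 6.674×10⁻¹¹ × 2.558×10²⁴ = 1.707×10¹⁴ m³/s².
r_p = 5975 + 1383 = 7358.0 km = 7.3580×10⁶ m.
r_a = 5975 + 19510 = 25485 km = 2.5485×10⁷ m.
Semi-major axis a = (r_p + r_a)/2 = 16422 km = 1.642×10⁷ m.
Vis-viva: v² = μ(2/r − 1/a) = 1.707×10¹⁴ × (2.718×10⁻⁷ − 6.090×10⁻⁸) = 3.601×10⁷ m²/s².
v = 6001 m/s.

v ≈ 6000 m/s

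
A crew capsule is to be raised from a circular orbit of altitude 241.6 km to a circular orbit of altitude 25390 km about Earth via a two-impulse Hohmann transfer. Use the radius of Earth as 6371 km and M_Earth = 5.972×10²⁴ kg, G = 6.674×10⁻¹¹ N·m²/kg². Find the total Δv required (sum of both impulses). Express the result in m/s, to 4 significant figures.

Δv_total ≈ 3688 m/s

μ = GM = 6.674×10⁻¹¹ × 5.972×10²⁴ = 3.986×10¹⁴ m³/s².
r₁ = 6371 + 241.6 = 6612.6 km = 6.6126×10⁶ m.
r₂ = 6371 + 25390 = 31761 km = 3.1761×10⁷ m.
Transfer ellipse a_t = (r₁ + r₂)/2 = 1.919×10⁷ m.
At r₁: circular v_c1 = √(μ/r₁) = 7764 m/s; transfer-perigee v_p = √[μ(2/r₁ − 1/a_t)] = 9989 m/s.
Δv₁ = v_p − v_c1 = 2225 m/s.
At r₂: circular v_c2 = √(μ/r₂) = 3542 m/s; transfer-apogee v_a = √[μ(2/r₂ − 1/a_t)] = 2080 m/s.
Δv₂ = v_c2 − v_a = 1463 m/s.
Total Δv = Δv₁ + Δv₂ = 3688 m/s.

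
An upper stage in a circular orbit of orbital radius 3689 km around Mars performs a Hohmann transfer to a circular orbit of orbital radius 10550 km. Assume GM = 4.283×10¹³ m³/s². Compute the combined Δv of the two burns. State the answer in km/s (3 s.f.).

r₁ = 3689 km = 3.689×10⁶ m.
r₂ = 10550 km = 1.055×10⁷ m.
Transfer ellipse a_t = (r₁ + r₂)/2 = 7.120×10⁶ m.
At r₁: circular v_c1 = √(μ/r₁) = 3407 m/s; transfer-periapsis v_p = √[μ(2/r₁ − 1/a_t)] = 4148 m/s.
Δv₁ = v_p − v_c1 = 740.5 m/s.
At r₂: circular v_c2 = √(μ/r₂) = 2015 m/s; transfer-apoapsis v_a = √[μ(2/r₂ − 1/a_t)] = 1450 m/s.
Δv₂ = v_c2 − v_a = 564.5 m/s.
Total Δv = Δv₁ + Δv₂ = 1305 m/s = 1.305 km/s.

Δv_total ≈ 1.30 km/s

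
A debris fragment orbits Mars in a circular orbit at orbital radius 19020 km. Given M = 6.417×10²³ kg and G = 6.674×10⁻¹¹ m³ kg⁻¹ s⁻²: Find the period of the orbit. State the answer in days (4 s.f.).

μ = GM = 6.674×10⁻¹¹ × 6.417×10²³ = 4.283×10¹³ m³/s².
r = 19020 km = 1.902×10⁷ m.
Kepler's third law: T = 2π√(r³/μ) = 2π√((1.902×10⁷)³ / 4.283×10¹³).
r³/μ = 1.607×10⁸ s², so T = 2π × 1.268×10⁴ = 7.964×10⁴ s.
Converting: 7.964×10⁴ s ÷ 86400 = 0.9218 days.

T ≈ 0.9218 days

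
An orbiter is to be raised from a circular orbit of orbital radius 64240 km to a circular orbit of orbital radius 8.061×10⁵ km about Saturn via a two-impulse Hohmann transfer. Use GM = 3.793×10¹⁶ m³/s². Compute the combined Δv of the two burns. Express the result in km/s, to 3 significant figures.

r₁ = 64240 km = 6.424×10⁷ m.
r₂ = 8.061×10⁵ km = 8.061×10⁸ m.
Transfer ellipse a_t = (r₁ + r₂)/2 = 4.352×10⁸ m.
At r₁: circular v_c1 = √(μ/r₁) = 24300 m/s; transfer-perikrone v_p = √[μ(2/r₁ − 1/a_t)] = 33070 m/s.
Δv₁ = v_p − v_c1 = 8772 m/s.
At r₂: circular v_c2 = √(μ/r₂) = 6860 m/s; transfer-apokrone v_a = √[μ(2/r₂ − 1/a_t)] = 2636 m/s.
Δv₂ = v_c2 − v_a = 4224 m/s.
Total Δv = Δv₁ + Δv₂ = 13000 m/s = 13.00 km/s.

Δv_total ≈ 13.0 km/s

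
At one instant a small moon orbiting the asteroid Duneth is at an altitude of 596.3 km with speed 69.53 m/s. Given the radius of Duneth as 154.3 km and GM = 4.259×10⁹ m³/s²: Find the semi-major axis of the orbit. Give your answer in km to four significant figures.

r = 154.3 + 596.3 = 750.60 km = 7.506×10⁵ m.
Vis-viva rearranged: 1/a = 2/r − v²/μ = 2.665×10⁻⁶ − 1.135×10⁻⁶ = 1.529×10⁻⁶ m⁻¹.
a = 6.538×10⁵ m = 653.84 km.

a ≈ 653.8 km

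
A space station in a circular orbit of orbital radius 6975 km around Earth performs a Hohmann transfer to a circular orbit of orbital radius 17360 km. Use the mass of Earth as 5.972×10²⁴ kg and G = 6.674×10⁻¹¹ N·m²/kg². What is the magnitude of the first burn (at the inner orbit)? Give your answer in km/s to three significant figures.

μ = GM = 6.674×10⁻¹¹ × 5.972×10²⁴ = 3.986×10¹⁴ m³/s².
r₁ = 6975 km = 6.975×10⁶ m.
r₂ = 17360 km = 1.736×10⁷ m.
Transfer ellipse a_t = (r₁ + r₂)/2 = 1.217×10⁷ m.
At r₁: circular v_c1 = √(μ/r₁) = 7559 m/s; transfer-perigee v_p = √[μ(2/r₁ − 1/a_t)] = 9029 m/s.
Δv₁ = v_p − v_c1 = 1470 m/s.
= 1.470 km/s.

Δv ≈ 1.47 km/s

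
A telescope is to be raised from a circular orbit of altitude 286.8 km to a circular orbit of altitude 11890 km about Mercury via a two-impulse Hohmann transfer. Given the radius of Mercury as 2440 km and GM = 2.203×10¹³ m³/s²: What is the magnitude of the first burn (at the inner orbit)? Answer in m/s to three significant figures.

Δv ≈ 842 m/s

r₁ = 2440 + 286.8 = 2726.8 km = 2.7268×10⁶ m.
r₂ = 2440 + 11890 = 14330 km = 1.4330×10⁷ m.
Transfer ellipse a_t = (r₁ + r₂)/2 = 8.528×10⁶ m.
At r₁: circular v_c1 = √(μ/r₁) = 2842 m/s; transfer-periherm v_p = √[μ(2/r₁ − 1/a_t)] = 3684 m/s.
Δv₁ = v_p − v_c1 = 842.1 m/s.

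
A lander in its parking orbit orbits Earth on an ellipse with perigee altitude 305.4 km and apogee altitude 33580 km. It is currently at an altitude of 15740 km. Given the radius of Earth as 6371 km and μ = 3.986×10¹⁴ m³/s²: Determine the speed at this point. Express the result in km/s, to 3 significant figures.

r_p = 6371 + 305.4 = 6676.4 km = 6.6764×10⁶ m.
r_a = 6371 + 33580 = 39951 km = 3.9951×10⁷ m.
r = 6371 + 15740 = 22111 km = 2.211×10⁷ m.
Semi-major axis a = (r_p + r_a)/2 = 23314 km = 2.331×10⁷ m.
Vis-viva: v² = μ(2/r − 1/a) = 3.986×10¹⁴ × (9.045×10⁻⁸ − 4.289×10⁻⁸) = 1.896×10⁷ m²/s².
v = 4354 m/s = 4.354 km/s.

v ≈ 4.35 km/s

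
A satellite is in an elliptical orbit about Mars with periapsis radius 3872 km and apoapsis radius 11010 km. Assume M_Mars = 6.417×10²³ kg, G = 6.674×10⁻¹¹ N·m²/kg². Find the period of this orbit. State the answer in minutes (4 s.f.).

μ = GM = 6.674×10⁻¹¹ × 6.417×10²³ = 4.283×10¹³ m³/s².
Semi-major axis a = (r_p + r_a)/2 = (3872.0 + 11010)/2 = 7441.0 km = 7.441×10⁶ m.
By Kepler's third law T = 2π√(a³/μ) = 2π × 3.102×10³ = 1.949×10⁴ s.
= 324.8 minutes.

T ≈ 324.8 minutes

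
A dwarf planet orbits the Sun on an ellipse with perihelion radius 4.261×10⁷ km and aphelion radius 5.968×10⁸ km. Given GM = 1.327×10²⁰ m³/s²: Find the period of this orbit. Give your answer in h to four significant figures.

Semi-major axis a = (r_p + r_a)/2 = (4.2610×10⁷ + 5.9680×10⁸)/2 = 3.1970×10⁸ km = 3.197×10¹¹ m.
By Kepler's third law T = 2π√(a³/μ) = 2π × 1.569×10⁷ = 9.860×10⁷ s.
= 27390 h.

T ≈ 27390 h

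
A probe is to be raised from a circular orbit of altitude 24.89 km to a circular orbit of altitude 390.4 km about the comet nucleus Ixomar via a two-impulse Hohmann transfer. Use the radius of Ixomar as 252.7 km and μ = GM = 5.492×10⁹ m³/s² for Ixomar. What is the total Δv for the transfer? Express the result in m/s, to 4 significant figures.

Δv_total ≈ 46.24 m/s

r₁ = 252.7 + 24.89 = 277.59 km = 2.7759×10⁵ m.
r₂ = 252.7 + 390.4 = 643.10 km = 6.4310×10⁵ m.
Transfer ellipse a_t = (r₁ + r₂)/2 = 4.603×10⁵ m.
At r₁: circular v_c1 = √(μ/r₁) = 140.7 m/s; transfer-periapsis v_p = √[μ(2/r₁ − 1/a_t)] = 166.2 m/s.
Δv₁ = v_p − v_c1 = 25.59 m/s.
At r₂: circular v_c2 = √(μ/r₂) = 92.41 m/s; transfer-apoapsis v_a = √[μ(2/r₂ − 1/a_t)] = 71.76 m/s.
Δv₂ = v_c2 − v_a = 20.65 m/s.
Total Δv = Δv₁ + Δv₂ = 46.24 m/s.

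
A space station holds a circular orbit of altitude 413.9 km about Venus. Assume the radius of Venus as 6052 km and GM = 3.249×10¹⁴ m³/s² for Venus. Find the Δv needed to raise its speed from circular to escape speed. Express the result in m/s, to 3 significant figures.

Δv ≈ 2940 m/s

r = 6052 + 413.9 = 6465.9 km = 6.4659×10⁶ m.
Circular speed v_c = √(μ/r) = 7089 m/s.
Escape speed v_esc = √(2μ/r) = √2 × v_c = 10020 m/s.
Δv = v_esc − v_c = 2936 m/s.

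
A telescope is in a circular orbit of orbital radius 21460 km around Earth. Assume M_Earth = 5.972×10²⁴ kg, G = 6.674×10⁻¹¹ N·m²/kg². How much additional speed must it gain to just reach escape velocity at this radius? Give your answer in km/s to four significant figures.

μ = GM = 6.674×10⁻¹¹ × 5.972×10²⁴ = 3.986×10¹⁴ m³/s².
r = 21460 km = 2.146×10⁷ m.
Circular speed v_c = √(μ/r) = 4310 m/s.
Escape speed v_esc = √(2μ/r) = √2 × v_c = 6095 m/s.
Δv = v_esc − v_c = 1785 m/s = 1.785 km/s.

Δv ≈ 1.785 km/s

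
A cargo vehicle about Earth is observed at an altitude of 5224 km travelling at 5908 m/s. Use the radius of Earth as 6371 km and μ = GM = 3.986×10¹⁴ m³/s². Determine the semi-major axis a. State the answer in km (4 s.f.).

r = 6371 + 5224 = 11595 km = 1.160×10⁷ m.
Specific orbital energy ε = v²/2 − μ/r = (5908)²/2 − 3.986×10¹⁴/1.160×10⁷ = -1.692×10⁷ J/kg.
Since ε = −μ/(2a), a = −μ/(2ε) = 1.178×10⁷ m = 11776 km.

a ≈ 11780 km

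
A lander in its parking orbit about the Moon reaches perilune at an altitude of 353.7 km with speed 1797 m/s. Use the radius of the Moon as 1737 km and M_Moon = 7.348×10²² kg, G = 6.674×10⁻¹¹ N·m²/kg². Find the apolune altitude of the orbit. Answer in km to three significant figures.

μ = GM = 6.674×10⁻¹¹ × 7.348×10²² = 4.904×10¹² m³/s².
r_p = 1737 + 353.7 = 2090.7 km = 2.091×10⁶ m.
Specific energy ε = v²/2 − μ/r = -7.310×10⁵ J/kg, so a = −μ/(2ε) = 3.354×10⁶ m.
The apsides satisfy r_p + r_a = 2a, so the apolune radius is 2a − r_p = 4.618×10⁶ m = 4617.6 km.
Apolune altitude = 4617.6 − 1737 = 2880.6 km.

apolune altitude ≈ 2880 km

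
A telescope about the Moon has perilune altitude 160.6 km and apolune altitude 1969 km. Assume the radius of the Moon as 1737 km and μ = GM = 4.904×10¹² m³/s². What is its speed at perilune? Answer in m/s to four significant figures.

v ≈ 1849 m/s

r_p = 1737 + 160.6 = 1897.6 km = 1.8976×10⁶ m.
r_a = 1737 + 1969 = 3706.0 km = 3.7060×10⁶ m.
Semi-major axis a = (r_p + r_a)/2 = 2801.8 km = 2.802×10⁶ m.
Vis-viva: v² = μ(2/r − 1/a) = 4.904×10¹² × (1.054×10⁻⁶ − 3.569×10⁻⁷) = 3.418×10⁶ m²/s².
v = 1849 m/s.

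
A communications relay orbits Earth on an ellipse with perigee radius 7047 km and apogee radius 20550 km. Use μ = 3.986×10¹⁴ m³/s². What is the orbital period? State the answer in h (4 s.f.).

Semi-major axis a = (r_p + r_a)/2 = (7047.0 + 20550)/2 = 13798 km = 1.380×10⁷ m.
By Kepler's third law T = 2π√(a³/μ) = 2π × 2.567×10³ = 1.613×10⁴ s.
= 4.481 h.

T ≈ 4.481 h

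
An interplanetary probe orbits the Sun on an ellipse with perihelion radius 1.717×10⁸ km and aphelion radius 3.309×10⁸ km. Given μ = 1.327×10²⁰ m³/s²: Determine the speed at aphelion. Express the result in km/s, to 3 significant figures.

v ≈ 16.6 km/s

Semi-major axis a = (r_p + r_a)/2 = 2.5130×10⁸ km = 2.513×10¹¹ m.
Vis-viva: v² = μ(2/r − 1/a) = 1.327×10²⁰ × (6.044×10⁻¹² − 3.979×10⁻¹²) = 2.740×10⁸ m²/s².
v = 16550 m/s = 16.55 km/s.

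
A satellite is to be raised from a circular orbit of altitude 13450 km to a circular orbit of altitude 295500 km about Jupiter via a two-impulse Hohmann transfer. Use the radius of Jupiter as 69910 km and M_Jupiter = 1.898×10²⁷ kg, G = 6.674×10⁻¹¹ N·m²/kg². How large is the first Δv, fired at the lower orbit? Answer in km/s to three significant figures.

μ = GM = 6.674×10⁻¹¹ × 1.898×10²⁷ = 1.267×10¹⁷ m³/s².
r₁ = 69910 + 13450 = 83360 km = 8.3360×10⁷ m.
r₂ = 69910 + 295500 = 365410 km = 3.6541×10⁸ m.
Transfer ellipse a_t = (r₁ + r₂)/2 = 2.244×10⁸ m.
At r₁: circular v_c1 = √(μ/r₁) = 38980 m/s; transfer-perijove v_p = √[μ(2/r₁ − 1/a_t)] = 49750 m/s.
Δv₁ = v_p − v_c1 = 10760 m/s.
= 10.76 km/s.

Δv ≈ 10.8 km/s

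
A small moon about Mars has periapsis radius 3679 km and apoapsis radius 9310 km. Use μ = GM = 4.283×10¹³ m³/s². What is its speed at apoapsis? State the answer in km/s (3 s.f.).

v ≈ 1.61 km/s

Semi-major axis a = (r_p + r_a)/2 = 6494.5 km = 6.494×10⁶ m.
Vis-viva: v² = μ(2/r − 1/a) = 4.283×10¹³ × (2.148×10⁻⁷ − 1.540×10⁻⁷) = 2.606×10⁶ m²/s².
v = 1614 m/s = 1.614 km/s.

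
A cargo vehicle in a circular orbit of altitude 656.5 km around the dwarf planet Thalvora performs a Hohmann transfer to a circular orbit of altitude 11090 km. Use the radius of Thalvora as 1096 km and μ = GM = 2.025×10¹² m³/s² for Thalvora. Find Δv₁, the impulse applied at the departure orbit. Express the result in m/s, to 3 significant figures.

r₁ = 1096 + 656.5 = 1752.5 km = 1.7525×10⁶ m.
r₂ = 1096 + 11090 = 12186 km = 1.2186×10⁷ m.
Transfer ellipse a_t = (r₁ + r₂)/2 = 6.969×10⁶ m.
At r₁: circular v_c1 = √(μ/r₁) = 1075 m/s; transfer-periapsis v_p = √[μ(2/r₁ − 1/a_t)] = 1421 m/s.
Δv₁ = v_p − v_c1 = 346.5 m/s.

Δv ≈ 346 m/s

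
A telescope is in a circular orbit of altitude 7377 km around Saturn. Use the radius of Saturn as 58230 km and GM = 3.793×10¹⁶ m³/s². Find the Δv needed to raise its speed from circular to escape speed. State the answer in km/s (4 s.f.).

r = 58230 + 7377 = 65607 km = 6.5607×10⁷ m.
Circular speed v_c = √(μ/r) = 24040 m/s.
Escape speed v_esc = √(2μ/r) = √2 × v_c = 34000 m/s.
Δv = v_esc − v_c = 9960 m/s = 9.960 km/s.

Δv ≈ 9.960 km/s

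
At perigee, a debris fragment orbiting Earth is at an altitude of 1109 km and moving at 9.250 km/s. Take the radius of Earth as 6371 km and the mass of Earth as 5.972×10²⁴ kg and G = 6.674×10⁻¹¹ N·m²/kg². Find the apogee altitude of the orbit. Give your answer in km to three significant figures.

apogee altitude ≈ 24100 km

μ = GM = 6.674×10⁻¹¹ × 5.972×10²⁴ = 3.986×10¹⁴ m³/s².
r_p = 6371 + 1109 = 7480.0 km = 7.480×10⁶ m.
Specific energy ε = v²/2 − μ/r = -1.050×10⁷ J/kg, so a = −μ/(2ε) = 1.897×10⁷ m.
The apsides satisfy r_p + r_a = 2a, so the apogee radius is 2a − r_p = 3.047×10⁷ m = 30466 km.
Apogee altitude = 30466 − 6371 = 24095 km.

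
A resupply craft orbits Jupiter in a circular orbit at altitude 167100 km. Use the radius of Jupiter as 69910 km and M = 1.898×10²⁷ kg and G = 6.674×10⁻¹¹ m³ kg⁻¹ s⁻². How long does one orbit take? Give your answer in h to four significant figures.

μ = GM = 6.674×10⁻¹¹ × 1.898×10²⁷ = 1.267×10¹⁷ m³/s².
r = 69910 + 167100 = 237010 km = 2.3701×10⁸ m.
Kepler's third law: T = 2π√(r³/μ) = 2π√((2.370×10⁸)³ / 1.267×10¹⁷).
r³/μ = 1.051×10⁸ s², so T = 2π × 1.025×10⁴ = 6.442×10⁴ s.
Converting: 6.442×10⁴ s ÷ 3600 = 17.89 h.

T ≈ 17.89 h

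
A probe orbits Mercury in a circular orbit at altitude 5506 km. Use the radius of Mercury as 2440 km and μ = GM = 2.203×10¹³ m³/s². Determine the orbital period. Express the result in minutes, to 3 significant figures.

T ≈ 500 minutes

r = 2440 + 5506 = 7946.0 km = 7.9460×10⁶ m.
Kepler's third law: T = 2π√(r³/μ) = 2π√((7.946×10⁶)³ / 2.203×10¹³).
r³/μ = 2.277×10⁷ s², so T = 2π × 4.772×10³ = 2.998×10⁴ s.
Converting: 2.998×10⁴ s ÷ 60.00 = 499.7 minutes.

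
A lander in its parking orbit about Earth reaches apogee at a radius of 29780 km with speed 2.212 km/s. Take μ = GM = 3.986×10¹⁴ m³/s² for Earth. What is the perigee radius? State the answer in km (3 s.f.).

perigee radius ≈ 6660 km

r_a = 2.978×10⁷ m.
Specific energy ε = v²/2 − μ/r = -1.094×10⁷ J/kg, so a = −μ/(2ε) = 1.822×10⁷ m.
The apsides satisfy r_p + r_a = 2a, so the perigee radius is 2a − r_a = 6.661×10⁶ m = 6660.6 km.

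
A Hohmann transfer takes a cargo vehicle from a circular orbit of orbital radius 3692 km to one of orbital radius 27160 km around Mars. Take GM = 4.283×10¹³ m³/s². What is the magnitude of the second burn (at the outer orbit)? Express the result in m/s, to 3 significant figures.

r₁ = 3692 km = 3.692×10⁶ m.
r₂ = 27160 km = 2.716×10⁷ m.
Transfer ellipse a_t = (r₁ + r₂)/2 = 1.543×10⁷ m.
At r₁: circular v_c1 = √(μ/r₁) = 3406 m/s; transfer-periapsis v_p = √[μ(2/r₁ − 1/a_t)] = 4519 m/s.
At r₂: circular v_c2 = √(μ/r₂) = 1256 m/s; transfer-apoapsis v_a = √[μ(2/r₂ − 1/a_t)] = 614.3 m/s.
Δv₂ = v_c2 − v_a = 641.4 m/s.

Δv ≈ 641 m/s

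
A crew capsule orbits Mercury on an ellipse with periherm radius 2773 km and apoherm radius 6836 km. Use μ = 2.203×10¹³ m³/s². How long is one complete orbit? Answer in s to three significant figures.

Semi-major axis a = (r_p + r_a)/2 = (2773.0 + 6836.0)/2 = 4804.5 km = 4.804×10⁶ m.
By Kepler's third law T = 2π√(a³/μ) = 2π × 2.244×10³ = 1.410×10⁴ s.

T ≈ 14100 s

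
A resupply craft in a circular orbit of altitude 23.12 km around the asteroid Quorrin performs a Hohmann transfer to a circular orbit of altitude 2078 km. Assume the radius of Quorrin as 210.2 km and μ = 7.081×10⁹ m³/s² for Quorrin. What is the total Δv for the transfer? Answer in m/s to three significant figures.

r₁ = 210.2 + 23.12 = 233.32 km = 2.3332×10⁵ m.
r₂ = 210.2 + 2078 = 2288.2 km = 2.2882×10⁶ m.
Transfer ellipse a_t = (r₁ + r₂)/2 = 1.261×10⁶ m.
At r₁: circular v_c1 = √(μ/r₁) = 174.2 m/s; transfer-periapsis v_p = √[μ(2/r₁ − 1/a_t)] = 234.7 m/s.
Δv₁ = v_p − v_c1 = 60.48 m/s.
At r₂: circular v_c2 = √(μ/r₂) = 55.63 m/s; transfer-apoapsis v_a = √[μ(2/r₂ − 1/a_t)] = 23.93 m/s.
Δv₂ = v_c2 − v_a = 31.70 m/s.
Total Δv = Δv₁ + Δv₂ = 92.18 m/s.

Δv_total ≈ 92.2 m/s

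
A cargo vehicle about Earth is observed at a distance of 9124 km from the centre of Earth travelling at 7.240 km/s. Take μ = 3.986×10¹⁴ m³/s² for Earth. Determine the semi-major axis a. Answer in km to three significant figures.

r = 9.124×10⁶ m.
Vis-viva rearranged: 1/a = 2/r − v²/μ = 2.192×10⁻⁷ − 1.315×10⁻⁷ = 8.770×10⁻⁸ m⁻¹.
a = 1.140×10⁷ m = 11403 km.

a ≈ 11400 km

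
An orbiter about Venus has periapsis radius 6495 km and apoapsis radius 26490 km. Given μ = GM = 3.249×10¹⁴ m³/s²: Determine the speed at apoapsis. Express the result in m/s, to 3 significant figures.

Semi-major axis a = (r_p + r_a)/2 = 16492 km = 1.649×10⁷ m.
Vis-viva: v² = μ(2/r − 1/a) = 3.249×10¹⁴ × (7.550×10⁻⁸ − 6.063×10⁻⁸) = 4.830×10⁶ m²/s².
v = 2198 m/s.

v ≈ 2200 m/s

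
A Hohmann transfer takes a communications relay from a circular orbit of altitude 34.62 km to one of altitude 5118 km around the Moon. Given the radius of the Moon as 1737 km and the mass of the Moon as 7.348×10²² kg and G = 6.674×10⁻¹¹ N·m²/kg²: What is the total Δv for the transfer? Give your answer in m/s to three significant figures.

μ = GM = 6.674×10⁻¹¹ × 7.348×10²² = 4.904×10¹² m³/s².
r₁ = 1737 + 34.62 = 1771.6 km = 1.7716×10⁶ m.
r₂ = 1737 + 5118 = 6855.0 km = 6.8550×10⁶ m.
Transfer ellipse a_t = (r₁ + r₂)/2 = 4.313×10⁶ m.
At r₁: circular v_c1 = √(μ/r₁) = 1664 m/s; transfer-perilune v_p = √[μ(2/r₁ − 1/a_t)] = 2097 m/s.
Δv₁ = v_p − v_c1 = 433.7 m/s.
At r₂: circular v_c2 = √(μ/r₂) = 845.8 m/s; transfer-apolune v_a = √[μ(2/r₂ − 1/a_t)] = 542.1 m/s.
Δv₂ = v_c2 − v_a = 303.7 m/s.
Total Δv = Δv₁ + Δv₂ = 737.4 m/s.

Δv_total ≈ 737 m/s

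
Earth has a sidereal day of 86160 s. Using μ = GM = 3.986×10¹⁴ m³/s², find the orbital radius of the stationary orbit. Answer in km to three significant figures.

A synchronous orbit has period T, so by Kepler's third law a = (μT²/4π²)^(1/3).
μT²/4π² = 3.986×10¹⁴ × (8.616×10⁴)² / 39.48 = 7.495×10²² m³.
a = 4.216×10⁷ m = 42163 km.

r_sync ≈ 42200 km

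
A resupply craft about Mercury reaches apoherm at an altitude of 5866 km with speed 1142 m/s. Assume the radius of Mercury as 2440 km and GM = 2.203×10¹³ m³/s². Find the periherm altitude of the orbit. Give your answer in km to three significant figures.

r_a = 2440 + 5866 = 8306.0 km = 8.306×10⁶ m.
Specific energy ε = v²/2 − μ/r = -2.000×10⁶ J/kg, so a = −μ/(2ε) = 5.507×10⁶ m.
The apsides satisfy r_p + r_a = 2a, so the periherm radius is 2a − r_a = 2.708×10⁶ m = 2707.8 km.
Periherm altitude = 2707.8 − 2440 = 267.80 km.

periherm altitude ≈ 268 km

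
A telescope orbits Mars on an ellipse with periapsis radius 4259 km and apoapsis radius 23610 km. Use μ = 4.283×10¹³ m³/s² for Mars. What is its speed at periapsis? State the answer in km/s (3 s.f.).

Semi-major axis a = (r_p + r_a)/2 = 13934 km = 1.393×10⁷ m.
Vis-viva: v² = μ(2/r − 1/a) = 4.283×10¹³ × (4.696×10⁻⁷ − 7.176×10⁻⁸) = 1.704×10⁷ m²/s².
v = 4128 m/s = 4.128 km/s.

v ≈ 4.13 km/s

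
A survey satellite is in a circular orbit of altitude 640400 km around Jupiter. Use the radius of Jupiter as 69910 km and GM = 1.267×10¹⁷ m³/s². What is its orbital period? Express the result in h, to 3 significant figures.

r = 69910 + 640400 = 710310 km = 7.1031×10⁸ m.
Kepler's third law: T = 2π√(r³/μ) = 2π√((7.103×10⁸)³ / 1.267×10¹⁷).
r³/μ = 2.829×10⁹ s², so T = 2π × 5.318×10⁴ = 3.342×10⁵ s.
Converting: 3.342×10⁵ s ÷ 3600 = 92.82 h.

T ≈ 92.8 h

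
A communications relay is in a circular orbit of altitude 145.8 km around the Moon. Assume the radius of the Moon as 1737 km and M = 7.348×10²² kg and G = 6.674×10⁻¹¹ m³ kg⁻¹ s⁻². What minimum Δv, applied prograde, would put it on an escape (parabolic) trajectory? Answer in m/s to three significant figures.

μ = GM = 6.674×10⁻¹¹ × 7.348×10²² = 4.904×10¹² m³/s².
r = 1737 + 145.8 = 1882.8 km = 1.8828×10⁶ m.
Circular speed v_c = √(μ/r) = 1614 m/s.
Escape speed v_esc = √(2μ/r) = √2 × v_c = 2282 m/s.
Δv = v_esc − v_c = 668.5 m/s.

Δv ≈ 668 m/s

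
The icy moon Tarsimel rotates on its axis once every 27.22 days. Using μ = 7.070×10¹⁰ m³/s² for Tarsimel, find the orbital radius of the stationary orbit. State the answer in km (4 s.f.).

T = 27.22 days = 2.352×10⁶ s.
A synchronous orbit has period T, so by Kepler's third law a = (μT²/4π²)^(1/3).
μT²/4π² = 7.070×10¹⁰ × (2.352×10⁶)² / 39.48 = 9.905×10²¹ m³.
a = 2.148×10⁷ m = 21476 km.

r_sync ≈ 21480 km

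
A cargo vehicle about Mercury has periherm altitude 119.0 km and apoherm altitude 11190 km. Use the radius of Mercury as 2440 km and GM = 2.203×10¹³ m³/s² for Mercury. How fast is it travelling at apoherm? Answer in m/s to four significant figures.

r_p = 2440 + 119.0 = 2559.0 km = 2.5590×10⁶ m.
r_a = 2440 + 11190 = 13630 km = 1.3630×10⁷ m.
Semi-major axis a = (r_p + r_a)/2 = 8094.5 km = 8.094×10⁶ m.
Vis-viva: v² = μ(2/r − 1/a) = 2.203×10¹³ × (1.467×10⁻⁷ − 1.235×10⁻⁷) = 5.110×10⁵ m²/s².
v = 714.8 m/s.

v ≈ 714.8 m/s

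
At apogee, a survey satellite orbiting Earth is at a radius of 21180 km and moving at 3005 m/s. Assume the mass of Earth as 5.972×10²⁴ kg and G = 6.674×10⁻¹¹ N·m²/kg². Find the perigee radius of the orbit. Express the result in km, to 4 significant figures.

μ = GM = 6.674×10⁻¹¹ × 5.972×10²⁴ = 3.986×10¹⁴ m³/s².
r_a = 2.118×10⁷ m.
Specific energy ε = v²/2 − μ/r = -1.430×10⁷ J/kg, so a = −μ/(2ε) = 1.393×10⁷ m.
The apsides satisfy r_p + r_a = 2a, so the perigee radius is 2a − r_a = 6.686×10⁶ m = 6685.7 km.

perigee radius ≈ 6686 km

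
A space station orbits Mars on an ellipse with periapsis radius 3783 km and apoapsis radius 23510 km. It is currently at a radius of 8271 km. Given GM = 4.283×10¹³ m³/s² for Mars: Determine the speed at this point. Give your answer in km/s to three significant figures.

v ≈ 2.69 km/s

Semi-major axis a = (r_p + r_a)/2 = 13646 km = 1.365×10⁷ m.
Vis-viva: v² = μ(2/r − 1/a) = 4.283×10¹³ × (2.418×10⁻⁷ − 7.328×10⁻⁸) = 7.218×10⁶ m²/s².
v = 2687 m/s = 2.687 km/s.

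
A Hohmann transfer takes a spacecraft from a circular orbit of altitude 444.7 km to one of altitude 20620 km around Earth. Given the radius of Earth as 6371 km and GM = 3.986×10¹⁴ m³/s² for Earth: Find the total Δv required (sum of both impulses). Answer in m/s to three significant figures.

Δv_total ≈ 3420 m/s

r₁ = 6371 + 444.7 = 6815.7 km = 6.8157×10⁶ m.
r₂ = 6371 + 20620 = 26991 km = 2.6991×10⁷ m.
Transfer ellipse a_t = (r₁ + r₂)/2 = 1.690×10⁷ m.
At r₁: circular v_c1 = √(μ/r₁) = 7647 m/s; transfer-perigee v_p = √[μ(2/r₁ − 1/a_t)] = 9664 m/s.
Δv₁ = v_p − v_c1 = 2016 m/s.
At r₂: circular v_c2 = √(μ/r₂) = 3843 m/s; transfer-apogee v_a = √[μ(2/r₂ − 1/a_t)] = 2440 m/s.
Δv₂ = v_c2 − v_a = 1403 m/s.
Total Δv = Δv₁ + Δv₂ = 3419 m/s.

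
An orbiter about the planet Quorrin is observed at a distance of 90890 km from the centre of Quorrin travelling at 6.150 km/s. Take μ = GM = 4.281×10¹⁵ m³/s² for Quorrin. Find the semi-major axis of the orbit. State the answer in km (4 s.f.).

a ≈ 75930 km

r = 9.089×10⁷ m.
Specific orbital energy ε = v²/2 − μ/r = (6150)²/2 − 4.281×10¹⁵/9.089×10⁷ = -2.819×10⁷ J/kg.
Since ε = −μ/(2a), a = −μ/(2ε) = 7.593×10⁷ m = 75932 km.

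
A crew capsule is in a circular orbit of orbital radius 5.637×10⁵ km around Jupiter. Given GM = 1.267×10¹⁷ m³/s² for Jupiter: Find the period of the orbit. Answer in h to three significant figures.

r = 5.637×10⁵ km = 5.637×10⁸ m.
Kepler's third law: T = 2π√(r³/μ) = 2π√((5.637×10⁸)³ / 1.267×10¹⁷).
r³/μ = 1.414×10⁹ s², so T = 2π × 3.760×10⁴ = 2.362×10⁵ s.
Converting: 2.362×10⁵ s ÷ 3600 = 65.62 h.

T ≈ 65.6 h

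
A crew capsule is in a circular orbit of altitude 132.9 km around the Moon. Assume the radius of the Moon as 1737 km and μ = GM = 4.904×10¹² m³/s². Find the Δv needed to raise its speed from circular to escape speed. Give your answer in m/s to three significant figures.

Δv ≈ 671 m/s

r = 1737 + 132.9 = 1869.9 km = 1.8699×10⁶ m.
Circular speed v_c = √(μ/r) = 1619 m/s.
Escape speed v_esc = √(2μ/r) = √2 × v_c = 2290 m/s.
Δv = v_esc − v_c = 670.8 m/s.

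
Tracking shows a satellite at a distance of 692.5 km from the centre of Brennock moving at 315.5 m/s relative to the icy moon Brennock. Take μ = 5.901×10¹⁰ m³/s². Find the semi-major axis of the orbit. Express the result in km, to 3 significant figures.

r = 6.925×10⁵ m.
Vis-viva rearranged: 1/a = 2/r − v²/μ = 2.888×10⁻⁶ − 1.687×10⁻⁶ = 1.201×10⁻⁶ m⁻¹.
a = 8.325×10⁵ m = 832.47 km.

a ≈ 832 km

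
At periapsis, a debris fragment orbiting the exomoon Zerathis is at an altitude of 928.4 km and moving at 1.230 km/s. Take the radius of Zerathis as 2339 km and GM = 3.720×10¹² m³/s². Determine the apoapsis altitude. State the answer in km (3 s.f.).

apoapsis altitude ≈ 4130 km

r_p = 2339 + 928.4 = 3267.4 km = 3.267×10⁶ m.
Specific energy ε = v²/2 − μ/r = -3.821×10⁵ J/kg, so a = −μ/(2ε) = 4.868×10⁶ m.
The apsides satisfy r_p + r_a = 2a, so the apoapsis radius is 2a − r_p = 6.469×10⁶ m = 6469.0 km.
Apoapsis altitude = 6469.0 − 2339 = 4130.0 km.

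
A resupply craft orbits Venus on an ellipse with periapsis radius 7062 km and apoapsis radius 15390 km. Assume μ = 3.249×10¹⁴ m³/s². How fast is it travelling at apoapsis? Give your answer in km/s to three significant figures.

v ≈ 3.64 km/s

Semi-major axis a = (r_p + r_a)/2 = 11226 km = 1.123×10⁷ m.
Vis-viva: v² = μ(2/r − 1/a) = 3.249×10¹⁴ × (1.300×10⁻⁷ − 8.908×10⁻⁸) = 1.328×10⁷ m²/s².
v = 3644 m/s = 3.644 km/s.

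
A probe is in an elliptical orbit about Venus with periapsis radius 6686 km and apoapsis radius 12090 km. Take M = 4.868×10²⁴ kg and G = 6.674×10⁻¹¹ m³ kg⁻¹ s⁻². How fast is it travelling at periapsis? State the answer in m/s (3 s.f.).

v ≈ 7910 m/s

μ = GM = 6.674×10⁻¹¹ × 4.868×10²⁴ = 3.249×10¹⁴ m³/s².
Semi-major axis a = (r_p + r_a)/2 = 9388.0 km = 9.388×10⁶ m.
Vis-viva: v² = μ(2/r − 1/a) = 3.249×10¹⁴ × (2.991×10⁻⁷ − 1.065×10⁻⁷) = 6.258×10⁷ m²/s².
v = 7911 m/s.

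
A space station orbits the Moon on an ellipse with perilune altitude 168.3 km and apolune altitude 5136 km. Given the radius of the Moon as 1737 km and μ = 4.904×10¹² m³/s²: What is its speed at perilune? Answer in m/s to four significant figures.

v ≈ 2008 m/s

r_p = 1737 + 168.3 = 1905.3 km = 1.9053×10⁶ m.
r_a = 1737 + 5136 = 6873.0 km = 6.8730×10⁶ m.
Semi-major axis a = (r_p + r_a)/2 = 4389.1 km = 4.389×10⁶ m.
Vis-viva: v² = μ(2/r − 1/a) = 4.904×10¹² × (1.050×10⁻⁶ − 2.278×10⁻⁷) = 4.030×10⁶ m²/s².
v = 2008 m/s.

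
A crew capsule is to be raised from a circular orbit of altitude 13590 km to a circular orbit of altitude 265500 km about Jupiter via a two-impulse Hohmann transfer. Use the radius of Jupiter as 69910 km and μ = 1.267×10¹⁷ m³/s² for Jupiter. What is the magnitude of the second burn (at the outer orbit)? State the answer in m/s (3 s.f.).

r₁ = 69910 + 13590 = 83500 km = 8.3500×10⁷ m.
r₂ = 69910 + 265500 = 335410 km = 3.3541×10⁸ m.
Transfer ellipse a_t = (r₁ + r₂)/2 = 2.095×10⁸ m.
At r₁: circular v_c1 = √(μ/r₁) = 38950 m/s; transfer-perijove v_p = √[μ(2/r₁ − 1/a_t)] = 49290 m/s.
At r₂: circular v_c2 = √(μ/r₂) = 19440 m/s; transfer-apojove v_a = √[μ(2/r₂ − 1/a_t)] = 12270 m/s.
Δv₂ = v_c2 − v_a = 7164 m/s.

Δv ≈ 7160 m/s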